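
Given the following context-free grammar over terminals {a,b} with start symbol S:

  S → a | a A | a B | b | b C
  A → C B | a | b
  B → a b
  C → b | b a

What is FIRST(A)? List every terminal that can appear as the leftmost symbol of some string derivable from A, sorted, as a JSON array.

Compute FIRST by fixpoint:
pass 1:
  A via A→a: +{a}
  A via A→b: +{b}
  B via B→a b: +{a}
  C via C→b: +{b}
  S via S→a: +{a}
  S via S→b: +{b}
  S: {a,b}  A: {a,b}  B: {a}  C: {b}
pass 2: (no change)
  S: {a,b}  A: {a,b}  B: {a}  C: {b}

FIRST(A) = ["a", "b"]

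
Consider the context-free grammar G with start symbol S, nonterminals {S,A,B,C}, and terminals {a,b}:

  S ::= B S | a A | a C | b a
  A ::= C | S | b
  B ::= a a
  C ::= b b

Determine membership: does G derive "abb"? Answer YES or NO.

CNF form of G:
  S -> B S | T0 A | T0 C | T1 T0
  A -> B S | T0 A | T0 C | T1 T0 | T1 T1 | b
  B -> T0 T0
  C -> T1 T1
  T0 -> a
  T1 -> b

CYK table (by increasing span):
  T[0,0] 'a' = {T0}  orig:{}
  T[1,1] 'b' = {A,T1}  orig:{A}
  T[2,2] 'b' = {A,T1}  orig:{A}
  T[0,1] 'ab' = {A,S}
  T[1,2] 'bb' = {A,C}
  T[0,2] 'abb' = {A,S}

S ∈ T[0,2] ⇒ YES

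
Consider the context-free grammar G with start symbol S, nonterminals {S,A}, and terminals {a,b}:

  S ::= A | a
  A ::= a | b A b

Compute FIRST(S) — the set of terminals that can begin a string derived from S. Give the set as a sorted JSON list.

FIRST iteration:
iter 1:
  A via A→a: +{a}
  A via A→b A b: +{b}
  S via S→A: +{a,b}
  FIRST[S]={a,b}  FIRST[A]={a,b}
iter 2: (stable)
  FIRST[S]={a,b}  FIRST[A]={a,b}

FIRST(S) = ["a", "b"]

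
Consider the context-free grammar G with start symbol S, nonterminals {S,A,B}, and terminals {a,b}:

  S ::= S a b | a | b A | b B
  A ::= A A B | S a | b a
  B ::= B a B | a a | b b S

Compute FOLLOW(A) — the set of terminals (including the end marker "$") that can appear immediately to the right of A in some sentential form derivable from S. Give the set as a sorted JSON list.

Compute FIRST by fixpoint:
[1]
  A via A→b a: +{b}
  B via B→a a: +{a}
  B via B→b b S: +{b}
  S via S→a: +{a}
  S via S→b A: +{b}
  S: {a,b}  A: {b}  B: {a,b}
[2]
  A via A→S a: +{a}
  S: {a,b}  A: {a,b}  B: {a,b}
[3] (stable)
  S: {a,b}  A: {a,b}  B: {a,b}

Compute FOLLOW by fixpoint:
seed FOLLOW(S) with $
iter 1:
  A→A A B: FOLLOW(A) ⊇ FIRST(A) = {a,b}; new: +{a,b}
  A→A A B: FOLLOW(B) ⊇ FOLLOW(A) ⊇ {a,b}; new: +{a,b}
  A→S a: FOLLOW(S) ⊇ FIRST(a) = {a}; new: +{a}
  B→b b S: FOLLOW(S) ⊇ FOLLOW(B) ⊇ {a,b}; new: +{b}
  S→b A: FOLLOW(A) ⊇ FOLLOW(S) ⊇ {$,a,b}; new: +{$}
  S→b B: FOLLOW(B) ⊇ FOLLOW(S) ⊇ {$,a,b}; new: +{$}
  FOLLOW[S]={$,a,b}  FOLLOW[A]={$,a,b}  FOLLOW[B]={$,a,b}
iter 2: done
  FOLLOW[S]={$,a,b}  FOLLOW[A]={$,a,b}  FOLLOW[B]={$,a,b}

FOLLOW(A) = ["$", "a", "b"]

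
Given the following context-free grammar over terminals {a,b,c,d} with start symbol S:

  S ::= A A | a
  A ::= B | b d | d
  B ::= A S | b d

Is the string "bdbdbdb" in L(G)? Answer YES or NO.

Convert to CNF:
  S -> A A | a
  A -> A S | T0 T1 | d
  B -> A S | T0 T1
  T0 -> b
  T1 -> d

Fill CYK table bottom-up:
  T[0,0] 'b' = {T0}  orig:{}
  T[1,1] 'd' = {A,T1}  orig:{A}
  T[2,2] 'b' = {T0}  orig:{}
  T[3,3] 'd' = {A,T1}  orig:{A}
  T[4,4] 'b' = {T0}  orig:{}
  T[5,5] 'd' = {A,T1}  orig:{A}
  T[6,6] 'b' = {T0}  orig:{}
  T[0,1] 'bd' = {A,B}
  T[1,2] 'db' = ∅
  T[2,3] 'bd' = {A,B}
  T[3,4] 'db' = ∅
  T[4,5] 'bd' = {A,B}
  T[5,6] 'db' = ∅
  T[0,2] 'bdb' = ∅
  T[1,3] 'dbd' = {S}
  T[2,4] 'bdb' = ∅
  T[3,5] 'dbd' = {S}
  T[4,6] 'bdb' = ∅
  T[0,3] 'bdbd' = {S}
  T[1,4] 'dbdb' = ∅
  T[2,5] 'bdbd' = {S}
  T[3,6] 'dbdb' = ∅
  T[0,4] 'bdbdb' = ∅
  T[1,5] 'dbdbd' = {A,B}
  T[2,6] 'bdbdb' = ∅
  T[0,5] 'bdbdbd' = {A,B}
  T[1,6] 'dbdbdb' = ∅
  T[0,6] 'bdbdbdb' = ∅

S ∉ T[0,6] ⇒ NO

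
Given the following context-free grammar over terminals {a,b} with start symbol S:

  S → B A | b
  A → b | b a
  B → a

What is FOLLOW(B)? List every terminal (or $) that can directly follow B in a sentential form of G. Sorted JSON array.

Compute FIRST by fixpoint:
[1]
  A via A→b: +{b}
  B via B→a: +{a}
  S via S→B A: +{a}
  S via S→b: +{b}
  FIRST(S)={a,b}  FIRST(A)={b}  FIRST(B)={a}
[2] done
  FIRST(S)={a,b}  FIRST(A)={b}  FIRST(B)={a}

FOLLOW iteration:
seed FOLLOW(S) with $
round 1:
  S→B A: FOLLOW(B) ⊇ FIRST(A) = {b}; new: +{b}
  S→B A: FOLLOW(A) ⊇ FOLLOW(S) ⊇ {$}; new: +{$}
  FOLLOW(S)={$}  FOLLOW(A)={$}  FOLLOW(B)={b}
round 2: — fixpoint
  FOLLOW(S)={$}  FOLLOW(A)={$}  FOLLOW(B)={b}

FOLLOW(B) = ["b"]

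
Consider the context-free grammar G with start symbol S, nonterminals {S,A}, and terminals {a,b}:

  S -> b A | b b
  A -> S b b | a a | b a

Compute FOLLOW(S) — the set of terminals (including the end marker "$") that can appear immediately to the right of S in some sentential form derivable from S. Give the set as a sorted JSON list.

Compute FIRST by fixpoint:
iter 1:
  A via A→a a: +{a}
  A via A→b a: +{b}
  S via S→b A: +{b}
  FIRST[S]={b}  FIRST[A]={a,b}
iter 2: (stable)
  FIRST[S]={b}  FIRST[A]={a,b}

FOLLOW sets:
seed FOLLOW(S) with $
iter 1:
  A→S b b: FOLLOW(S) ⊇ FIRST(b) = {b}; new: +{b}
  S→b A: FOLLOW(A) ⊇ FOLLOW(S) ⊇ {$,b}; new: +{$,b}
  FOLLOW[S]={$,b}  FOLLOW[A]={$,b}
iter 2: — fixpoint
  FOLLOW[S]={$,b}  FOLLOW[A]={$,b}

FOLLOW(S) = ["$", "b"]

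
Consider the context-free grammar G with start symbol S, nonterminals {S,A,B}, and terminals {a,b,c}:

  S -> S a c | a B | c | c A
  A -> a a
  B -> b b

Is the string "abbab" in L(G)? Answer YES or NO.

CNF form of G:
  S -> S X3 | T0 B | T2 A | c
  A -> T0 T0
  B -> T1 T1
  T0 -> a
  T1 -> b
  T2 -> c
  X3 -> T0 T2

CYK fill:
  [0..0]={T0}  "a"  orig:{}
  [1..1]={T1}  "b"  orig:{}
  [2..2]={T1}  "b"  orig:{}
  [3..3]={T0}  "a"  orig:{}
  [4..4]={T1}  "b"  orig:{}
  [0..1]=∅  "ab"
  [1..2]={B}  "bb"
  [2..3]=∅  "ba"
  [3..4]=∅  "ab"
  [0..2]={S}  "abb"
  [1..3]=∅  "bba"
  [2..4]=∅  "bab"
  [0..3]=∅  "abba"
  [1..4]=∅  "bbab"
  [0..4]=∅  "abbab"

S ∉ T[0,4] ⇒ NO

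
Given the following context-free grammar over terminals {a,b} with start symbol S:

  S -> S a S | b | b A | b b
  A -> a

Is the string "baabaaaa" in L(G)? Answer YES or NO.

Convert to CNF:
  S -> S X2 | T1 A | T1 T1 | b
  A -> a
  T0 -> a
  T1 -> b
  X2 -> T0 S

CYK fill:
  [0..0]={S,T1}  "b"  orig:{S}
  [1..1]={A,T0}  "a"  orig:{A}
  [2..2]={A,T0}  "a"  orig:{A}
  [3..3]={S,T1}  "b"  orig:{S}
  [4..4]={A,T0}  "a"  orig:{A}
  [5..5]={A,T0}  "a"  orig:{A}
  [6..6]={A,T0}  "a"  orig:{A}
  [7..7]={A,T0}  "a"  orig:{A}
  [0..1]={S}  "ba"
  [1..2]=∅  "aa"
  [2..3]={X2}  "ab"  orig:{}
  [3..4]={S}  "ba"
  [4..5]=∅  "aa"
  [5..6]=∅  "aa"
  [6..7]=∅  "aa"
  [0..2]=∅  "baa"
  [1..3]=∅  "aab"
  [2..4]={X2}  "aba"  orig:{}
  [3..5]=∅  "baa"
  [4..6]=∅  "aaa"
  [5..7]=∅  "aaa"
  [0..3]={S}  "baab"
  [1..4]=∅  "aaba"
  [2..5]=∅  "abaa"
  [3..6]=∅  "baaa"
  [4..7]=∅  "aaaa"
  [0..4]={S}  "baaba"
  [1..5]=∅  "aabaa"
  [2..6]=∅  "abaaa"
  [3..7]=∅  "baaaa"
  [0..5]=∅  "baabaa"
  [1..6]=∅  "aabaaa"
  [2..7]=∅  "abaaaa"
  [0..6]=∅  "baabaaa"
  [1..7]=∅  "aabaaaa"
  [0..7]=∅  "baabaaaa"

S ∉ T[0,7] ⇒ NO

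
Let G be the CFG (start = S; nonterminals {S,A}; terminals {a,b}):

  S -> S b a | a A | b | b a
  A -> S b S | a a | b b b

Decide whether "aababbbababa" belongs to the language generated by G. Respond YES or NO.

CNF form of G:
  S -> S X4 | T0 T1 | T1 A | b
  A -> S X2 | T0 X3 | T1 T1
  T0 -> b
  T1 -> a
  X2 -> T0 S
  X3 -> T0 T0
  X4 -> T0 T1

CYK table (by increasing span):
  T[0,0] 'a' = {T1}  orig:{}
  T[1,1] 'a' = {T1}  orig:{}
  T[2,2] 'b' = {S,T0}  orig:{S}
  T[3,3] 'a' = {T1}  orig:{}
  T[4,4] 'b' = {S,T0}  orig:{S}
  T[5,5] 'b' = {S,T0}  orig:{S}
  T[6,6] 'b' = {S,T0}  orig:{S}
  T[7,7] 'a' = {T1}  orig:{}
  T[8,8] 'b' = {S,T0}  orig:{S}
  T[9,9] 'a' = {T1}  orig:{}
  T[10,10] 'b' = {S,T0}  orig:{S}
  T[11,11] 'a' = {T1}  orig:{}
  T[0,1] 'aa' = {A}
  T[1,2] 'ab' = ∅
  T[2,3] 'ba' = {S,X4}  orig:{S}
  T[3,4] 'ab' = ∅
  T[4,5] 'bb' = {X2,X3}  orig:{}
  T[5,6] 'bb' = {X2,X3}  orig:{}
  T[6,7] 'ba' = {S,X4}  orig:{S}
  T[7,8] 'ab' = ∅
  T[8,9] 'ba' = {S,X4}  orig:{S}
  T[9,10] 'ab' = ∅
  T[10,11] 'ba' = {S,X4}  orig:{S}
  T[0,2] 'aab' = ∅
  T[1,3] 'aba' = ∅
  T[2,4] 'bab' = ∅
  T[3,5] 'abb' = ∅
  T[4,6] 'bbb' = {A}
  T[5,7] 'bba' = {S,X2}  orig:{S}
  T[6,8] 'bab' = ∅
  T[7,9] 'aba' = ∅
  T[8,10] 'bab' = ∅
  T[9,11] 'aba' = ∅
  T[0,3] 'aaba' = ∅
  T[1,4] 'abab' = ∅
  T[2,5] 'babb' = {A}
  T[3,6] 'abbb' = {S}
  T[4,7] 'bbba' = {A,X2}  orig:{A}
  T[5,8] 'bbab' = ∅
  T[6,9] 'baba' = {S}
  T[7,10] 'abab' = ∅
  T[8,11] 'baba' = {S}
  T[0,4] 'aabab' = ∅
  T[1,5] 'ababb' = {S}
  T[2,6] 'babbb' = {X2}  orig:{}
  T[3,7] 'abbba' = {S}
  T[4,8] 'bbbab' = ∅
  T[5,9] 'bbaba' = {S,X2}  orig:{S}
  T[6,10] 'babab' = ∅
  T[7,11] 'ababa' = ∅
  T[0,5] 'aababb' = ∅
  T[1,6] 'ababbb' = ∅
  T[2,7] 'babbba' = {A,X2}  orig:{A}
  T[3,8] 'abbbab' = ∅
  T[4,9] 'bbbaba' = {A,X2}  orig:{A}
  T[5,10] 'bbabab' = ∅
  T[6,11] 'bababa' = {S}
  T[0,6] 'aababbb' = ∅
  T[1,7] 'ababbba' = {S}
  T[2,8] 'babbbab' = ∅
  T[3,9] 'abbbaba' = {S}
  T[4,10] 'bbbabab' = ∅
  T[5,11] 'bbababa' = {S,X2}  orig:{S}
  T[0,7] 'aababbba' = ∅
  T[1,8] 'ababbbab' = ∅
  T[2,9] 'babbbaba' = {A,X2}  orig:{A}
  T[3,10] 'abbbabab' = ∅
  T[4,11] 'bbbababa' = {A,X2}  orig:{A}
  T[0,8] 'aababbbab' = ∅
  T[1,9] 'ababbbaba' = {S}
  T[2,10] 'babbbabab' = ∅
  T[3,11] 'abbbababa' = {S}
  T[0,9] 'aababbbaba' = ∅
  T[1,10] 'ababbbabab' = ∅
  T[2,11] 'babbbababa' = {A,X2}  orig:{A}
  T[0,10] 'aababbbabab' = ∅
  T[1,11] 'ababbbababa' = {S}
  T[0,11] 'aababbbababa' = ∅

S ∉ T[0,11] ⇒ NO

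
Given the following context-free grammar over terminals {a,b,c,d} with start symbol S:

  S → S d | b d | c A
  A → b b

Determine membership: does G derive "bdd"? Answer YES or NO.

Convert to CNF:
  S -> S T1 | T0 T1 | T2 A
  A -> T0 T0
  T0 -> b
  T1 -> d
  T2 -> c

CYK table (by increasing span):
  [0..0]={T0}  "b"  orig:{}
  [1..1]={T1}  "d"  orig:{}
  [2..2]={T1}  "d"  orig:{}
  [0..1]={S}  "bd"
  [1..2]=∅  "dd"
  [0..2]={S}  "bdd"

S ∈ T[0,2] ⇒ YES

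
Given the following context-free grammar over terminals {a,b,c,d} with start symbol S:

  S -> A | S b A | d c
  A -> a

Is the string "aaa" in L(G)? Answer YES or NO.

Convert to CNF:
  S -> S X3 | T1 T2 | a
  A -> a
  T0 -> b
  T1 -> d
  T2 -> c
  X3 -> T0 A

CYK fill:
  [0..0]={A,S}  "a"
  [1..1]={A,S}  "a"
  [2..2]={A,S}  "a"
  [0..1]=∅  "aa"
  [1..2]=∅  "aa"
  [0..2]=∅  "aaa"

S ∉ T[0,2] ⇒ NO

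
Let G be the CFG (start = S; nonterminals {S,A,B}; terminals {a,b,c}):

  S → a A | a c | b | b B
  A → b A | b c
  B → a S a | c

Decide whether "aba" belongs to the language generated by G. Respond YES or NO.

CNF form of G:
  S -> T0 B | T2 A | T2 T1 | b
  A -> T0 A | T0 T1
  B -> T2 X3 | c
  T0 -> b
  T1 -> c
  T2 -> a
  X3 -> S T2

CYK fill:
  [0..0]={T2}  "a"  orig:{}
  [1..1]={S,T0}  "b"  orig:{S}
  [2..2]={T2}  "a"  orig:{}
  [0..1]=∅  "ab"
  [1..2]={X3}  "ba"  orig:{}
  [0..2]={B}  "aba"

S ∉ T[0,2] ⇒ NO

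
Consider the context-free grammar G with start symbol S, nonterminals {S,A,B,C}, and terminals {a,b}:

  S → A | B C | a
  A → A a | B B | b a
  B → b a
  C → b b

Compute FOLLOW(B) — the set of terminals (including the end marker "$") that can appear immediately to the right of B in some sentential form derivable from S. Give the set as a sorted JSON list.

Compute FIRST by fixpoint:
iter 1:
  A via A→b a: +{b}
  B via B→b a: +{b}
  C via C→b b: +{b}
  S via S→A: +{b}
  S via S→a: +{a}
  FIRST[S]={a,b}  FIRST[A]={b}  FIRST[B]={b}  FIRST[C]={b}
iter 2: — fixpoint
  FIRST[S]={a,b}  FIRST[A]={b}  FIRST[B]={b}  FIRST[C]={b}

Compute FOLLOW by fixpoint:
initialize: $ ∈ FOLLOW(S)
[1]
  A→A a: FOLLOW(A) ⊇ FIRST(a) = {a}; new: +{a}
  A→B B: FOLLOW(B) ⊇ FIRST(B) = {b}; new: +{b}
  A→B B: FOLLOW(B) ⊇ FOLLOW(A) ⊇ {a}; new: +{a}
  S→A: FOLLOW(A) ⊇ FOLLOW(S) ⊇ {$}; new: +{$}
  S→B C: FOLLOW(C) ⊇ FOLLOW(S) ⊇ {$}; new: +{$}
  S: {$}  A: {$,a}  B: {a,b}  C: {$}
[2]
  A→B B: FOLLOW(B) ⊇ FOLLOW(A) ⊇ {$,a}; new: +{$}
  S: {$}  A: {$,a}  B: {$,a,b}  C: {$}
[3] done
  S: {$}  A: {$,a}  B: {$,a,b}  C: {$}

FOLLOW(B) = ["$", "a", "b"]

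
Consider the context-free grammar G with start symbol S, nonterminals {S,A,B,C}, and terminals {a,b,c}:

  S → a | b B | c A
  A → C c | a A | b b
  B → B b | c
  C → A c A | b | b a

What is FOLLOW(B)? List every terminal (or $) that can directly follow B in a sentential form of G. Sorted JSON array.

FIRST sets, iterate to fixpoint:
round 1:
  A via A→a A: +{a}
  A via A→b b: +{b}
  B via B→c: +{c}
  C via C→A c A: +{a,b}
  S via S→a: +{a}
  S via S→b B: +{b}
  S via S→c A: +{c}
  FIRST[S]={a,b,c}  FIRST[A]={a,b}  FIRST[B]={c}  FIRST[C]={a,b}
round 2: (stable)
  FIRST[S]={a,b,c}  FIRST[A]={a,b}  FIRST[B]={c}  FIRST[C]={a,b}

FOLLOW sets:
seed FOLLOW(S) with $
pass 1:
  A→C c: FOLLOW(C) ⊇ FIRST(c) = {c}; new: +{c}
  B→B b: FOLLOW(B) ⊇ FIRST(b) = {b}; new: +{b}
  C→A c A: FOLLOW(A) ⊇ FIRST(c) = {c}; new: +{c}
  S→b B: FOLLOW(B) ⊇ FOLLOW(S) ⊇ {$}; new: +{$}
  S→c A: FOLLOW(A) ⊇ FOLLOW(S) ⊇ {$}; new: +{$}
  FOLLOW(S)={$}  FOLLOW(A)={$,c}  FOLLOW(B)={$,b}  FOLLOW(C)={c}
pass 2: (no change)
  FOLLOW(S)={$}  FOLLOW(A)={$,c}  FOLLOW(B)={$,b}  FOLLOW(C)={c}

FOLLOW(B) = ["$", "b"]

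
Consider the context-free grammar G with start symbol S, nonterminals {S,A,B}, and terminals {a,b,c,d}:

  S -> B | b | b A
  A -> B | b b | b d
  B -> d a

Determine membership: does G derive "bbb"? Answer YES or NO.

Convert to CNF:
  S -> T0 A | T1 T2 | b
  A -> T0 T0 | T0 T1 | T1 T2
  B -> T1 T2
  T0 -> b
  T1 -> d
  T2 -> a

Fill CYK table bottom-up:
  cell(0,0) b: {S,T0}  orig:{S}
  cell(1,1) b: {S,T0}  orig:{S}
  cell(2,2) b: {S,T0}  orig:{S}
  cell(0,1) bb: {A}
  cell(1,2) bb: {A}
  cell(0,2) bbb: {S}

S ∈ T[0,2] ⇒ YES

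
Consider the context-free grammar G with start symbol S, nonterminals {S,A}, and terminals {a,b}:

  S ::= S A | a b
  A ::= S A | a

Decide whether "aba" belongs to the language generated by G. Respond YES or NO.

Convert to CNF:
  S -> S A | T0 T1
  A -> S A | a
  T0 -> a
  T1 -> b

Fill CYK table bottom-up:
  [0..0]={A,T0}  "a"  orig:{A}
  [1..1]={T1}  "b"  orig:{}
  [2..2]={A,T0}  "a"  orig:{A}
  [0..1]={S}  "ab"
  [1..2]=∅  "ba"
  [0..2]={A,S}  "aba"

S ∈ T[0,2] ⇒ YES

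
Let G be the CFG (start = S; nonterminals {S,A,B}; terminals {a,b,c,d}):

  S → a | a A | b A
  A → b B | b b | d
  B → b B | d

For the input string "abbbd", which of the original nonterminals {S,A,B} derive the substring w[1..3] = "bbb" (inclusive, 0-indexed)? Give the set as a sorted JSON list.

Convert to CNF:
  S -> T0 A | T1 A | a
  A -> T0 B | T0 T0 | d
  B -> T0 B | d
  T0 -> b
  T1 -> a

CYK table (by increasing span) — only the sub-triangle for w[1..3]:
  [1..1]={T0}  "b"  orig:{}
  [2..2]={T0}  "b"  orig:{}
  [3..3]={T0}  "b"  orig:{}
  [1..2]={A}  "bb"
  [2..3]={A}  "bb"
  [1..3]={S}  "bbb"

Original NTs in T[1,3] deriving "bbb": ["S"]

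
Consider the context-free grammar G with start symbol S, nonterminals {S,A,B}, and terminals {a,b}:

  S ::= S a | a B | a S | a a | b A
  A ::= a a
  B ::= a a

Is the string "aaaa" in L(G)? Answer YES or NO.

CNF form of G:
  S -> S T0 | T0 B | T0 S | T0 T0 | T1 A
  A -> T0 T0
  B -> T0 T0
  T0 -> a
  T1 -> b

Fill CYK table bottom-up:
  cell(0,0) a: {T0}  orig:{}
  cell(1,1) a: {T0}  orig:{}
  cell(2,2) a: {T0}  orig:{}
  cell(3,3) a: {T0}  orig:{}
  cell(0,1) aa: {A,B,S}
  cell(1,2) aa: {A,B,S}
  cell(2,3) aa: {A,B,S}
  cell(0,2) aaa: {S}
  cell(1,3) aaa: {S}
  cell(0,3) aaaa: {S}

S ∈ T[0,3] ⇒ YES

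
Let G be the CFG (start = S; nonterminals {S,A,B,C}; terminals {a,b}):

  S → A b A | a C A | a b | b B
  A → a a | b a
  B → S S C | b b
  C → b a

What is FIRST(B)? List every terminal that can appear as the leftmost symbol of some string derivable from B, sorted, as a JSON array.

Compute FIRST by fixpoint:
[1]
  A via A→a a: +{a}
  A via A→b a: +{b}
  B via B→b b: +{b}
  C via C→b a: +{b}
  S via S→A b A: +{a,b}
  S: {a,b}  A: {a,b}  B: {b}  C: {b}
[2]
  B via B→S S C: +{a}
  S: {a,b}  A: {a,b}  B: {a,b}  C: {b}
[3] (no change)
  S: {a,b}  A: {a,b}  B: {a,b}  C: {b}

FIRST(B) = ["a", "b"]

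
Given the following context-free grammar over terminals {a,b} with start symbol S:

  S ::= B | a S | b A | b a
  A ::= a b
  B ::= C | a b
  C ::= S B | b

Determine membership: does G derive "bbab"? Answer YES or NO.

Convert to CNF:
  S -> S B | T0 S | T0 T1 | T1 A | T1 T0 | b
  A -> T0 T1
  B -> S B | T0 T1 | b
  C -> S B | b
  T0 -> a
  T1 -> b

Fill CYK table bottom-up:
  [0..0]={B,C,S,T1}  "b"  orig:{B,C,S}
  [1..1]={B,C,S,T1}  "b"  orig:{B,C,S}
  [2..2]={T0}  "a"  orig:{}
  [3..3]={B,C,S,T1}  "b"  orig:{B,C,S}
  [0..1]={B,C,S}  "bb"
  [1..2]={S}  "ba"
  [2..3]={A,B,S}  "ab"
  [0..2]=∅  "bba"
  [1..3]={B,C,S}  "bab"
  [0..3]={B,C,S}  "bbab"

S ∈ T[0,3] ⇒ YES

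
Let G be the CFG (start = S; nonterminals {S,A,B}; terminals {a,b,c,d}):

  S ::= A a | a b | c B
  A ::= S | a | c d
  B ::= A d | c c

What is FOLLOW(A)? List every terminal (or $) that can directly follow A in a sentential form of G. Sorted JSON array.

Compute FIRST by fixpoint:
pass 1:
  A via A→a: +{a}
  A via A→c d: +{c}
  B via B→A d: +{a,c}
  S via S→A a: +{a,c}
  FIRST(S)={a,c}  FIRST(A)={a,c}  FIRST(B)={a,c}
pass 2: — fixpoint
  FIRST(S)={a,c}  FIRST(A)={a,c}  FIRST(B)={a,c}

FOLLOW iteration:
FOLLOW(S) := {$}
round 1:
  B→A d: FOLLOW(A) ⊇ FIRST(d) = {d}; new: +{d}
  S→A a: FOLLOW(A) ⊇ FIRST(a) = {a}; new: +{a}
  S→c B: FOLLOW(B) ⊇ FOLLOW(S) ⊇ {$}; new: +{$}
  S: {$}  A: {a,d}  B: {$}
round 2:
  A→S: FOLLOW(S) ⊇ FOLLOW(A) ⊇ {a,d}; new: +{a,d}
  S→c B: FOLLOW(B) ⊇ FOLLOW(S) ⊇ {$,a,d}; new: +{a,d}
  S: {$,a,d}  A: {a,d}  B: {$,a,d}
round 3: (stable)
  S: {$,a,d}  A: {a,d}  B: {$,a,d}

FOLLOW(A) = ["a", "d"]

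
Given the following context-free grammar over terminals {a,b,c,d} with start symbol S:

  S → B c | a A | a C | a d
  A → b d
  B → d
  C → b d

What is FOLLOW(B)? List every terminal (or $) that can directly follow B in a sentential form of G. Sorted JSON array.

Compute FIRST by fixpoint:
[1]
  A via A→b d: +{b}
  B via B→d: +{d}
  C via C→b d: +{b}
  S via S→B c: +{d}
  S via S→a A: +{a}
  FIRST[S]={a,d}  FIRST[A]={b}  FIRST[B]={d}  FIRST[C]={b}
[2] — fixpoint
  FIRST[S]={a,d}  FIRST[A]={b}  FIRST[B]={d}  FIRST[C]={b}

FOLLOW sets:
FOLLOW(S) := {$}
iter 1:
  S→B c: FOLLOW(B) ⊇ FIRST(c) = {c}; new: +{c}
  S→a A: FOLLOW(A) ⊇ FOLLOW(S) ⊇ {$}; new: +{$}
  S→a C: FOLLOW(C) ⊇ FOLLOW(S) ⊇ {$}; new: +{$}
  S: {$}  A: {$}  B: {c}  C: {$}
iter 2: (no change)
  S: {$}  A: {$}  B: {c}  C: {$}

FOLLOW(B) = ["c"]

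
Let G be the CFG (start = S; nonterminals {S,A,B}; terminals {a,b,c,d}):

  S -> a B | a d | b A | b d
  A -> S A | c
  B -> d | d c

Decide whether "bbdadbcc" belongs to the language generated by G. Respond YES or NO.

CNF form of G:
  S -> T2 B | T2 T0 | T3 A | T3 T0
  A -> S A | c
  B -> T0 T1 | d
  T0 -> d
  T1 -> c
  T2 -> a
  T3 -> b

Fill CYK table bottom-up:
  cell(0,0) b: {T3}  orig:{}
  cell(1,1) b: {T3}  orig:{}
  cell(2,2) d: {B,T0}  orig:{B}
  cell(3,3) a: {T2}  orig:{}
  cell(4,4) d: {B,T0}  orig:{B}
  cell(5,5) b: {T3}  orig:{}
  cell(6,6) c: {A,T1}  orig:{A}
  cell(7,7) c: {A,T1}  orig:{A}
  cell(0,1) bb: ∅
  cell(1,2) bd: {S}
  cell(2,3) da: ∅
  cell(3,4) ad: {S}
  cell(4,5) db: ∅
  cell(5,6) bc: {S}
  cell(6,7) cc: ∅
  cell(0,2) bbd: ∅
  cell(1,3) bda: ∅
  cell(2,4) dad: ∅
  cell(3,5) adb: ∅
  cell(4,6) dbc: ∅
  cell(5,7) bcc: {A}
  cell(0,3) bbda: ∅
  cell(1,4) bdad: ∅
  cell(2,5) dadb: ∅
  cell(3,6) adbc: ∅
  cell(4,7) dbcc: ∅
  cell(0,4) bbdad: ∅
  cell(1,5) bdadb: ∅
  cell(2,6) dadbc: ∅
  cell(3,7) adbcc: {A}
  cell(0,5) bbdadb: ∅
  cell(1,6) bdadbc: ∅
  cell(2,7) dadbcc: ∅
  cell(0,6) bbdadbc: ∅
  cell(1,7) bdadbcc: {A}
  cell(0,7) bbdadbcc: {S}

S ∈ T[0,7] ⇒ YES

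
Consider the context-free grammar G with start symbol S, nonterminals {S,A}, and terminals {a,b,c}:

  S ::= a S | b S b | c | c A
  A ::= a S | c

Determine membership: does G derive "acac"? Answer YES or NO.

Convert to CNF:
  S -> T0 S | T1 X3 | T2 A | c
  A -> T0 S | c
  T0 -> a
  T1 -> b
  T2 -> c
  X3 -> S T1

CYK table (by increasing span):
  T[0,0] 'a' = {T0}  orig:{}
  T[1,1] 'c' = {A,S,T2}  orig:{A,S}
  T[2,2] 'a' = {T0}  orig:{}
  T[3,3] 'c' = {A,S,T2}  orig:{A,S}
  T[0,1] 'ac' = {A,S}
  T[1,2] 'ca' = ∅
  T[2,3] 'ac' = {A,S}
  T[0,2] 'aca' = ∅
  T[1,3] 'cac' = {S}
  T[0,3] 'acac' = {A,S}

S ∈ T[0,3] ⇒ YES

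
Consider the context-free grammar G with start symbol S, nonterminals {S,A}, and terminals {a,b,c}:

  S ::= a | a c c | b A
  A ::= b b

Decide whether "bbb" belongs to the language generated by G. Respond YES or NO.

CNF form of G:
  S -> T0 A | T1 X3 | a
  A -> T0 T0
  T0 -> b
  T1 -> a
  T2 -> c
  X3 -> T2 T2

Fill CYK table bottom-up:
  cell(0,0) b: {T0}  orig:{}
  cell(1,1) b: {T0}  orig:{}
  cell(2,2) b: {T0}  orig:{}
  cell(0,1) bb: {A}
  cell(1,2) bb: {A}
  cell(0,2) bbb: {S}

S ∈ T[0,2] ⇒ YES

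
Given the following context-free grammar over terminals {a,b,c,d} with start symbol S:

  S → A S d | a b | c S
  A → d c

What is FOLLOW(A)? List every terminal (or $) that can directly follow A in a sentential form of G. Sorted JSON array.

FIRST iteration:
round 1:
  A via A→d c: +{d}
  S via S→A S d: +{d}
  S via S→a b: +{a}
  S via S→c S: +{c}
  FIRST(S)={a,c,d}  FIRST(A)={d}
round 2: — fixpoint
  FIRST(S)={a,c,d}  FIRST(A)={d}

FOLLOW sets:
seed FOLLOW(S) with $
iter 1:
  S→A S d: FOLLOW(A) ⊇ FIRST(S) = {a,c,d}; new: +{a,c,d}
  S→A S d: FOLLOW(S) ⊇ FIRST(d) = {d}; new: +{d}
  FOLLOW(S)={$,d}  FOLLOW(A)={a,c,d}
iter 2: — fixpoint
  FOLLOW(S)={$,d}  FOLLOW(A)={a,c,d}

FOLLOW(A) = ["a", "c", "d"]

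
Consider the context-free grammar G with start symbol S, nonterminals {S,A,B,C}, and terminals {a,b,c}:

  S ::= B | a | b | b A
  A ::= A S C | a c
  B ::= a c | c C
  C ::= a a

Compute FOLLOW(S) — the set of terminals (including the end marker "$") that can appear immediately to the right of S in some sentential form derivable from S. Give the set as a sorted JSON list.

Compute FIRST by fixpoint:
[1]
  A via A→a c: +{a}
  B via B→a c: +{a}
  B via B→c C: +{c}
  C via C→a a: +{a}
  S via S→B: +{a,c}
  S via S→b: +{b}
  S: {a,b,c}  A: {a}  B: {a,c}  C: {a}
[2] done
  S: {a,b,c}  A: {a}  B: {a,c}  C: {a}

FOLLOW sets:
initialize: $ ∈ FOLLOW(S)
pass 1:
  A→A S C: FOLLOW(A) ⊇ FIRST(S) = {a,b,c}; new: +{a,b,c}
  A→A S C: FOLLOW(S) ⊇ FIRST(C) = {a}; new: +{a}
  A→A S C: FOLLOW(C) ⊇ FOLLOW(A) ⊇ {a,b,c}; new: +{a,b,c}
  S→B: FOLLOW(B) ⊇ FOLLOW(S) ⊇ {$,a}; new: +{$,a}
  S→b A: FOLLOW(A) ⊇ FOLLOW(S) ⊇ {$,a}; new: +{$}
  FOLLOW(S)={$,a}  FOLLOW(A)={$,a,b,c}  FOLLOW(B)={$,a}  FOLLOW(C)={a,b,c}
pass 2:
  A→A S C: FOLLOW(C) ⊇ FOLLOW(A) ⊇ {$,a,b,c}; new: +{$}
  FOLLOW(S)={$,a}  FOLLOW(A)={$,a,b,c}  FOLLOW(B)={$,a}  FOLLOW(C)={$,a,b,c}
pass 3: done
  FOLLOW(S)={$,a}  FOLLOW(A)={$,a,b,c}  FOLLOW(B)={$,a}  FOLLOW(C)={$,a,b,c}

FOLLOW(S) = ["$", "a"]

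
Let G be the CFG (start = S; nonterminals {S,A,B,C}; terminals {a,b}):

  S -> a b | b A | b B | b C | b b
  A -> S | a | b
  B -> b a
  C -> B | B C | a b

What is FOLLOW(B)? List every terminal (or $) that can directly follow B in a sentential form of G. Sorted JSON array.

FIRST sets, iterate to fixpoint:
iter 1:
  A via A→a: +{a}
  A via A→b: +{b}
  B via B→b a: +{b}
  C via C→B: +{b}
  C via C→a b: +{a}
  S via S→a b: +{a}
  S via S→b A: +{b}
  FIRST[S]={a,b}  FIRST[A]={a,b}  FIRST[B]={b}  FIRST[C]={a,b}
iter 2: (stable)
  FIRST[S]={a,b}  FIRST[A]={a,b}  FIRST[B]={b}  FIRST[C]={a,b}

Compute FOLLOW by fixpoint:
FOLLOW(S) := {$}
round 1:
  C→B C: FOLLOW(B) ⊇ FIRST(C) = {a,b}; new: +{a,b}
  S→b A: FOLLOW(A) ⊇ FOLLOW(S) ⊇ {$}; new: +{$}
  S→b B: FOLLOW(B) ⊇ FOLLOW(S) ⊇ {$}; new: +{$}
  S→b C: FOLLOW(C) ⊇ FOLLOW(S) ⊇ {$}; new: +{$}
  FOLLOW[S]={$}  FOLLOW[A]={$}  FOLLOW[B]={$,a,b}  FOLLOW[C]={$}
round 2: (stable)
  FOLLOW[S]={$}  FOLLOW[A]={$}  FOLLOW[B]={$,a,b}  FOLLOW[C]={$}

FOLLOW(B) = ["$", "a", "b"]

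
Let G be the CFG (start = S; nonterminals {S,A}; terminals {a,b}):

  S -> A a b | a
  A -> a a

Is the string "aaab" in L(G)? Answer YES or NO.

CNF form of G:
  S -> A X2 | a
  A -> T0 T0
  T0 -> a
  T1 -> b
  X2 -> T0 T1

CYK fill:
  cell(0,0) a: {S,T0}  orig:{S}
  cell(1,1) a: {S,T0}  orig:{S}
  cell(2,2) a: {S,T0}  orig:{S}
  cell(3,3) b: {T1}  orig:{}
  cell(0,1) aa: {A}
  cell(1,2) aa: {A}
  cell(2,3) ab: {X2}  orig:{}
  cell(0,2) aaa: ∅
  cell(1,3) aab: ∅
  cell(0,3) aaab: {S}

S ∈ T[0,3] ⇒ YES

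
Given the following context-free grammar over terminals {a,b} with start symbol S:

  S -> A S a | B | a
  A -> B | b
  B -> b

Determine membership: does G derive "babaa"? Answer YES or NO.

CNF form of G:
  S -> A X1 | a | b
  A -> b
  B -> b
  T0 -> a
  X1 -> S T0

CYK fill:
  cell(0,0) b: {A,B,S}
  cell(1,1) a: {S,T0}  orig:{S}
  cell(2,2) b: {A,B,S}
  cell(3,3) a: {S,T0}  orig:{S}
  cell(4,4) a: {S,T0}  orig:{S}
  cell(0,1) ba: {X1}  orig:{}
  cell(1,2) ab: ∅
  cell(2,3) ba: {X1}  orig:{}
  cell(3,4) aa: {X1}  orig:{}
  cell(0,2) bab: ∅
  cell(1,3) aba: ∅
  cell(2,4) baa: {S}
  cell(0,3) baba: ∅
  cell(1,4) abaa: ∅
  cell(0,4) babaa: ∅

S ∉ T[0,4] ⇒ NO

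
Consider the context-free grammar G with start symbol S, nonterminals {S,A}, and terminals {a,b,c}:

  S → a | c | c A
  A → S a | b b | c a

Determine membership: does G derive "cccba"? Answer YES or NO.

CNF form of G:
  S -> T2 A | a | c
  A -> S T0 | T1 T1 | T2 T0
  T0 -> a
  T1 -> b
  T2 -> c

CYK fill:
  cell(0,0) c: {S,T2}  orig:{S}
  cell(1,1) c: {S,T2}  orig:{S}
  cell(2,2) c: {S,T2}  orig:{S}
  cell(3,3) b: {T1}  orig:{}
  cell(4,4) a: {S,T0}  orig:{S}
  cell(0,1) cc: ∅
  cell(1,2) cc: ∅
  cell(2,3) cb: ∅
  cell(3,4) ba: ∅
  cell(0,2) ccc: ∅
  cell(1,3) ccb: ∅
  cell(2,4) cba: ∅
  cell(0,3) cccb: ∅
  cell(1,4) ccba: ∅
  cell(0,4) cccba: ∅

S ∉ T[0,4] ⇒ NO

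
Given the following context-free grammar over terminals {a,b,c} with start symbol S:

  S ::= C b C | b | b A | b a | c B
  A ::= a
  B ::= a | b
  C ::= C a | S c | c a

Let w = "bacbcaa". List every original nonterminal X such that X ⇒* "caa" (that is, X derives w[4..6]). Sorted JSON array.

Convert to CNF:
  S -> C X3 | T1 B | T2 A | T2 T0 | b
  A -> a
  B -> a | b
  C -> C T0 | S T1 | T1 T0
  T0 -> a
  T1 -> c
  T2 -> b
  X3 -> T2 C

Fill CYK table bottom-up (cells [i..j] with 4 ≤ i ≤ j ≤ 6 only):
  [4..4]={T1}  "c"  orig:{}
  [5..5]={A,B,T0}  "a"  orig:{A,B}
  [6..6]={A,B,T0}  "a"  orig:{A,B}
  [4..5]={C,S}  "ca"
  [5..6]=∅  "aa"
  [4..6]={C}  "caa"

Original NTs in T[4,6] deriving "caa": ["C"]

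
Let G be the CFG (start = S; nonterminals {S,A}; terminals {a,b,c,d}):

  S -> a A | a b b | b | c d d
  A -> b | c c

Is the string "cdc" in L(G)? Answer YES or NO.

Convert to CNF:
  S -> T0 X5 | T1 A | T1 X4 | b
  A -> T0 T0 | b
  T0 -> c
  T1 -> a
  T2 -> b
  T3 -> d
  X4 -> T2 T2
  X5 -> T3 T3

Fill CYK table bottom-up:
  T[0,0] 'c' = {T0}  orig:{}
  T[1,1] 'd' = {T3}  orig:{}
  T[2,2] 'c' = {T0}  orig:{}
  T[0,1] 'cd' = ∅
  T[1,2] 'dc' = ∅
  T[0,2] 'cdc' = ∅

S ∉ T[0,2] ⇒ NO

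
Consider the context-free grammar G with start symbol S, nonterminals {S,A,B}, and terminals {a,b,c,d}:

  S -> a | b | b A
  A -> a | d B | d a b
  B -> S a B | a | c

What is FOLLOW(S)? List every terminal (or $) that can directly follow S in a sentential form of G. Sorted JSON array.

FIRST sets, iterate to fixpoint:
pass 1:
  A via A→a: +{a}
  A via A→d B: +{d}
  B via B→a: +{a}
  B via B→c: +{c}
  S via S→a: +{a}
  S via S→b: +{b}
  FIRST[S]={a,b}  FIRST[A]={a,d}  FIRST[B]={a,c}
pass 2:
  B via B→S a B: +{b}
  FIRST[S]={a,b}  FIRST[A]={a,d}  FIRST[B]={a,b,c}
pass 3: (no change)
  FIRST[S]={a,b}  FIRST[A]={a,d}  FIRST[B]={a,b,c}

Compute FOLLOW by fixpoint:
FOLLOW(S) := {$}
[1]
  B→S a B: FOLLOW(S) ⊇ FIRST(a) = {a}; new: +{a}
  S→b A: FOLLOW(A) ⊇ FOLLOW(S) ⊇ {$,a}; new: +{$,a}
  FOLLOW(S)={$,a}  FOLLOW(A)={$,a}  FOLLOW(B)={}
[2]
  A→d B: FOLLOW(B) ⊇ FOLLOW(A) ⊇ {$,a}; new: +{$,a}
  FOLLOW(S)={$,a}  FOLLOW(A)={$,a}  FOLLOW(B)={$,a}
[3] done
  FOLLOW(S)={$,a}  FOLLOW(A)={$,a}  FOLLOW(B)={$,a}

FOLLOW(S) = ["$", "a"]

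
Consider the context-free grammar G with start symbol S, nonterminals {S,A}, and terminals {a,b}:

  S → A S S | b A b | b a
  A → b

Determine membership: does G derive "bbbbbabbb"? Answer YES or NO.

CNF form of G:
  S -> A X2 | T0 T1 | T0 X3
  A -> b
  T0 -> b
  T1 -> a
  X2 -> S S
  X3 -> A T0

Fill CYK table bottom-up:
  cell(0,0) b: {A,T0}  orig:{A}
  cell(1,1) b: {A,T0}  orig:{A}
  cell(2,2) b: {A,T0}  orig:{A}
  cell(3,3) b: {A,T0}  orig:{A}
  cell(4,4) b: {A,T0}  orig:{A}
  cell(5,5) a: {T1}  orig:{}
  cell(6,6) b: {A,T0}  orig:{A}
  cell(7,7) b: {A,T0}  orig:{A}
  cell(8,8) b: {A,T0}  orig:{A}
  cell(0,1) bb: {X3}  orig:{}
  cell(1,2) bb: {X3}  orig:{}
  cell(2,3) bb: {X3}  orig:{}
  cell(3,4) bb: {X3}  orig:{}
  cell(4,5) ba: {S}
  cell(5,6) ab: ∅
  cell(6,7) bb: {X3}  orig:{}
  cell(7,8) bb: {X3}  orig:{}
  cell(0,2) bbb: {S}
  cell(1,3) bbb: {S}
  cell(2,4) bbb: {S}
  cell(3,5) bba: ∅
  cell(4,6) bab: ∅
  cell(5,7) abb: ∅
  cell(6,8) bbb: {S}
  cell(0,3) bbbb: ∅
  cell(1,4) bbbb: ∅
  cell(2,5) bbba: ∅
  cell(3,6) bbab: ∅
  cell(4,7) babb: ∅
  cell(5,8) abbb: ∅
  cell(0,4) bbbbb: ∅
  cell(1,5) bbbba: {X2}  orig:{}
  cell(2,6) bbbab: ∅
  cell(3,7) bbabb: ∅
  cell(4,8) babbb: {X2}  orig:{}
  cell(0,5) bbbbba: {S}
  cell(1,6) bbbbab: ∅
  cell(2,7) bbbabb: ∅
  cell(3,8) bbabbb: {S}
  cell(0,6) bbbbbab: ∅
  cell(1,7) bbbbabb: ∅
  cell(2,8) bbbabbb: ∅
  cell(0,7) bbbbbabb: ∅
  cell(1,8) bbbbabbb: ∅
  cell(0,8) bbbbbabbb: {X2}  orig:{}

S ∉ T[0,8] ⇒ NO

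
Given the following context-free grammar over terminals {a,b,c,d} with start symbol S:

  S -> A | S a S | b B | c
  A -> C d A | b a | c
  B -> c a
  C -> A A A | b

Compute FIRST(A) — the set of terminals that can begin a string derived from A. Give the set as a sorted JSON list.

FIRST sets, iterate to fixpoint:
round 1:
  A via A→b a: +{b}
  A via A→c: +{c}
  B via B→c a: +{c}
  C via C→A A A: +{b,c}
  S via S→A: +{b,c}
  FIRST(S)={b,c}  FIRST(A)={b,c}  FIRST(B)={c}  FIRST(C)={b,c}
round 2: (no change)
  FIRST(S)={b,c}  FIRST(A)={b,c}  FIRST(B)={c}  FIRST(C)={b,c}

FIRST(A) = ["b", "c"]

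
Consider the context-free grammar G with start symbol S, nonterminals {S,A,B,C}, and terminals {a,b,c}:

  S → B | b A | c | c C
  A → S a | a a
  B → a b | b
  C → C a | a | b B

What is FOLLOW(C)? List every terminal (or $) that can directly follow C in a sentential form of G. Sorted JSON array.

FIRST iteration:
[1]
  A via A→a a: +{a}
  B via B→a b: +{a}
  B via B→b: +{b}
  C via C→a: +{a}
  C via C→b B: +{b}
  S via S→B: +{a,b}
  S via S→c: +{c}
  FIRST[S]={a,b,c}  FIRST[A]={a}  FIRST[B]={a,b}  FIRST[C]={a,b}
[2]
  A via A→S a: +{b,c}
  FIRST[S]={a,b,c}  FIRST[A]={a,b,c}  FIRST[B]={a,b}  FIRST[C]={a,b}
[3] (stable)
  FIRST[S]={a,b,c}  FIRST[A]={a,b,c}  FIRST[B]={a,b}  FIRST[C]={a,b}

FOLLOW sets:
seed FOLLOW(S) with $
[1]
  A→S a: FOLLOW(S) ⊇ FIRST(a) = {a}; new: +{a}
  C→C a: FOLLOW(C) ⊇ FIRST(a) = {a}; new: +{a}
  C→b B: FOLLOW(B) ⊇ FOLLOW(C) ⊇ {a}; new: +{a}
  S→B: FOLLOW(B) ⊇ FOLLOW(S) ⊇ {$,a}; new: +{$}
  S→b A: FOLLOW(A) ⊇ FOLLOW(S) ⊇ {$,a}; new: +{$,a}
  S→c C: FOLLOW(C) ⊇ FOLLOW(S) ⊇ {$,a}; new: +{$}
  S: {$,a}  A: {$,a}  B: {$,a}  C: {$,a}
[2] (no change)
  S: {$,a}  A: {$,a}  B: {$,a}  C: {$,a}

FOLLOW(C) = ["$", "a"]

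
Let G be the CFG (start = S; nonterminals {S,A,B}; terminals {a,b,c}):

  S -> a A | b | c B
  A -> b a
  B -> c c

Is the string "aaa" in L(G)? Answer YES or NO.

CNF form of G:
  S -> T1 A | T2 B | b
  A -> T0 T1
  B -> T2 T2
  T0 -> b
  T1 -> a
  T2 -> c

CYK fill:
  T[0,0] 'a' = {T1}  orig:{}
  T[1,1] 'a' = {T1}  orig:{}
  T[2,2] 'a' = {T1}  orig:{}
  T[0,1] 'aa' = ∅
  T[1,2] 'aa' = ∅
  T[0,2] 'aaa' = ∅

S ∉ T[0,2] ⇒ NO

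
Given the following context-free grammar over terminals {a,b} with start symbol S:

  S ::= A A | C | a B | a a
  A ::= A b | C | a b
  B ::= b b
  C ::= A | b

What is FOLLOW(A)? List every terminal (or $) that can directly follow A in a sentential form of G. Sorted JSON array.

FIRST sets, iterate to fixpoint:
round 1:
  A via A→a b: +{a}
  B via B→b b: +{b}
  C via C→A: +{a}
  C via C→b: +{b}
  S via S→A A: +{a}
  S via S→C: +{b}
  S: {a,b}  A: {a}  B: {b}  C: {a,b}
round 2:
  A via A→C: +{b}
  S: {a,b}  A: {a,b}  B: {b}  C: {a,b}
round 3: (stable)
  S: {a,b}  A: {a,b}  B: {b}  C: {a,b}

FOLLOW iteration:
FOLLOW(S) := {$}
[1]
  A→A b: FOLLOW(A) ⊇ FIRST(b) = {b}; new: +{b}
  A→C: FOLLOW(C) ⊇ FOLLOW(A) ⊇ {b}; new: +{b}
  S→A A: FOLLOW(A) ⊇ FIRST(A) = {a,b}; new: +{a}
  S→A A: FOLLOW(A) ⊇ FOLLOW(S) ⊇ {$}; new: +{$}
  S→C: FOLLOW(C) ⊇ FOLLOW(S) ⊇ {$}; new: +{$}
  S→a B: FOLLOW(B) ⊇ FOLLOW(S) ⊇ {$}; new: +{$}
  FOLLOW[S]={$}  FOLLOW[A]={$,a,b}  FOLLOW[B]={$}  FOLLOW[C]={$,b}
[2]
  A→C: FOLLOW(C) ⊇ FOLLOW(A) ⊇ {$,a,b}; new: +{a}
  FOLLOW[S]={$}  FOLLOW[A]={$,a,b}  FOLLOW[B]={$}  FOLLOW[C]={$,a,b}
[3] — fixpoint
  FOLLOW[S]={$}  FOLLOW[A]={$,a,b}  FOLLOW[B]={$}  FOLLOW[C]={$,a,b}

FOLLOW(A) = ["$", "a", "b"]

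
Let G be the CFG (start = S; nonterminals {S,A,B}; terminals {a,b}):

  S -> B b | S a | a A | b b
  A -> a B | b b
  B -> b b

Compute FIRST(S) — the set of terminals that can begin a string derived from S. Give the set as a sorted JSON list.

FIRST sets, iterate to fixpoint:
[1]
  A via A→a B: +{a}
  A via A→b b: +{b}
  B via B→b b: +{b}
  S via S→B b: +{b}
  S via S→a A: +{a}
  FIRST(S)={a,b}  FIRST(A)={a,b}  FIRST(B)={b}
[2] — fixpoint
  FIRST(S)={a,b}  FIRST(A)={a,b}  FIRST(B)={b}

FIRST(S) = ["a", "b"]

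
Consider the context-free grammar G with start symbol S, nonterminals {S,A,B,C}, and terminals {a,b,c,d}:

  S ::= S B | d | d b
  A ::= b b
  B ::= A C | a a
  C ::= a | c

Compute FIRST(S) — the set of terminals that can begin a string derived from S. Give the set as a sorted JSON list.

FIRST sets, iterate to fixpoint:
[1]
  A via A→b b: +{b}
  B via B→A C: +{b}
  B via B→a a: +{a}
  C via C→a: +{a}
  C via C→c: +{c}
  S via S→d: +{d}
  S: {d}  A: {b}  B: {a,b}  C: {a,c}
[2] (stable)
  S: {d}  A: {b}  B: {a,b}  C: {a,c}

FIRST(S) = ["d"]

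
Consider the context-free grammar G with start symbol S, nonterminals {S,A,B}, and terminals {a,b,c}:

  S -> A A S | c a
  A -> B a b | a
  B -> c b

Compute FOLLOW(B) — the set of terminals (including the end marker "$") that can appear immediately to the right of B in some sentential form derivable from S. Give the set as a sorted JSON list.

FIRST sets, iterate to fixpoint:
[1]
  A via A→a: +{a}
  B via B→c b: +{c}
  S via S→A A S: +{a}
  S via S→c a: +{c}
  FIRST[S]={a,c}  FIRST[A]={a}  FIRST[B]={c}
[2]
  A via A→B a b: +{c}
  FIRST[S]={a,c}  FIRST[A]={a,c}  FIRST[B]={c}
[3] done
  FIRST[S]={a,c}  FIRST[A]={a,c}  FIRST[B]={c}

Compute FOLLOW by fixpoint:
initialize: $ ∈ FOLLOW(S)
round 1:
  A→B a b: FOLLOW(B) ⊇ FIRST(a) = {a}; new: +{a}
  S→A A S: FOLLOW(A) ⊇ FIRST(A) = {a,c}; new: +{a,c}
  FOLLOW[S]={$}  FOLLOW[A]={a,c}  FOLLOW[B]={a}
round 2: — fixpoint
  FOLLOW[S]={$}  FOLLOW[A]={a,c}  FOLLOW[B]={a}

FOLLOW(B) = ["a"]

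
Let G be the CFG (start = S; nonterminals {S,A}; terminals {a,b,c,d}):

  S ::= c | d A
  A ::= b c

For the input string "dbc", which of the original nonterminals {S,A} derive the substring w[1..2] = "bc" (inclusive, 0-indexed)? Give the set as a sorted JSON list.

CNF form of G:
  S -> T2 A | c
  A -> T0 T1
  T0 -> b
  T1 -> c
  T2 -> d

Fill CYK table bottom-up — only the sub-triangle for w[1..2]:
  [1..1]={T0}  "b"  orig:{}
  [2..2]={S,T1}  "c"  orig:{S}
  [1..2]={A}  "bc"

Original NTs in T[1,2] deriving "bc": ["A"]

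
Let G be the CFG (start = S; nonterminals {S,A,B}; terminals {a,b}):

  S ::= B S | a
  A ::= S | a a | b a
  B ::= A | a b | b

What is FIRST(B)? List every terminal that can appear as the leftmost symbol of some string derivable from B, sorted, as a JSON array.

Compute FIRST by fixpoint:
[1]
  A via A→a a: +{a}
  A via A→b a: +{b}
  B via B→A: +{a,b}
  S via S→B S: +{a,b}
  FIRST(S)={a,b}  FIRST(A)={a,b}  FIRST(B)={a,b}
[2] (stable)
  FIRST(S)={a,b}  FIRST(A)={a,b}  FIRST(B)={a,b}

FIRST(B) = ["a", "b"]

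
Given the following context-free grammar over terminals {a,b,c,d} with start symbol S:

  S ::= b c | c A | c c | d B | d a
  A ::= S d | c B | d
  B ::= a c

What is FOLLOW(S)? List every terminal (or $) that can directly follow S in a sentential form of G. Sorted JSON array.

Compute FIRST by fixpoint:
round 1:
  A via A→c B: +{c}
  A via A→d: +{d}
  B via B→a c: +{a}
  S via S→b c: +{b}
  S via S→c A: +{c}
  S via S→d B: +{d}
  S: {b,c,d}  A: {c,d}  B: {a}
round 2:
  A via A→S d: +{b}
  S: {b,c,d}  A: {b,c,d}  B: {a}
round 3: done
  S: {b,c,d}  A: {b,c,d}  B: {a}

FOLLOW iteration:
seed FOLLOW(S) with $
pass 1:
  A→S d: FOLLOW(S) ⊇ FIRST(d) = {d}; new: +{d}
  S→c A: FOLLOW(A) ⊇ FOLLOW(S) ⊇ {$,d}; new: +{$,d}
  S→d B: FOLLOW(B) ⊇ FOLLOW(S) ⊇ {$,d}; new: +{$,d}
  S: {$,d}  A: {$,d}  B: {$,d}
pass 2: (stable)
  S: {$,d}  A: {$,d}  B: {$,d}

FOLLOW(S) = ["$", "d"]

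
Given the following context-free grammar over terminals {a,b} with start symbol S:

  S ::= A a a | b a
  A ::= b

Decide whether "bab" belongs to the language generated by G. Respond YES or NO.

CNF form of G:
  S -> A X2 | T1 T0
  A -> b
  T0 -> a
  T1 -> b
  X2 -> T0 T0

CYK fill:
  [0..0]={A,T1}  "b"  orig:{A}
  [1..1]={T0}  "a"  orig:{}
  [2..2]={A,T1}  "b"  orig:{A}
  [0..1]={S}  "ba"
  [1..2]=∅  "ab"
  [0..2]=∅  "bab"

S ∉ T[0,2] ⇒ NO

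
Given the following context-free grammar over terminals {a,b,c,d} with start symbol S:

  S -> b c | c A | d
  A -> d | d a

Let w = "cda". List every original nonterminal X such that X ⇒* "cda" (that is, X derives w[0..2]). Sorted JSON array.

CNF form of G:
  S -> T2 T3 | T3 A | d
  A -> T0 T1 | d
  T0 -> d
  T1 -> a
  T2 -> b
  T3 -> c

CYK fill — only the sub-triangle for w[0..2]:
  cell(0,0) c: {T3}  orig:{}
  cell(1,1) d: {A,S,T0}  orig:{A,S}
  cell(2,2) a: {T1}  orig:{}
  cell(0,1) cd: {S}
  cell(1,2) da: {A}
  cell(0,2) cda: {S}

Original NTs in T[0,2] deriving "cda": ["S"]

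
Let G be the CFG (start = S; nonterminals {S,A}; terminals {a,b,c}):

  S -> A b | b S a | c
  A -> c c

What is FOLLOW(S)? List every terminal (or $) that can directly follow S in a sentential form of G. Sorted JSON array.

FIRST sets, iterate to fixpoint:
[1]
  A via A→c c: +{c}
  S via S→A b: +{c}
  S via S→b S a: +{b}
  S: {b,c}  A: {c}
[2] (stable)
  S: {b,c}  A: {c}

FOLLOW iteration:
initialize: $ ∈ FOLLOW(S)
pass 1:
  S→A b: FOLLOW(A) ⊇ FIRST(b) = {b}; new: +{b}
  S→b S a: FOLLOW(S) ⊇ FIRST(a) = {a}; new: +{a}
  S: {$,a}  A: {b}
pass 2: done
  S: {$,a}  A: {b}

FOLLOW(S) = ["$", "a"]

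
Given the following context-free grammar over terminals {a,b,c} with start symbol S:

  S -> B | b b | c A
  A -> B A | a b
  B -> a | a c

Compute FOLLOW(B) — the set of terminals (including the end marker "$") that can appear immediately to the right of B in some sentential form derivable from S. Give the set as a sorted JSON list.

Compute FIRST by fixpoint:
[1]
  A via A→a b: +{a}
  B via B→a: +{a}
  S via S→B: +{a}
  S via S→b b: +{b}
  S via S→c A: +{c}
  FIRST[S]={a,b,c}  FIRST[A]={a}  FIRST[B]={a}
[2] done
  FIRST[S]={a,b,c}  FIRST[A]={a}  FIRST[B]={a}

FOLLOW iteration:
initialize: $ ∈ FOLLOW(S)
pass 1:
  A→B A: FOLLOW(B) ⊇ FIRST(A) = {a}; new: +{a}
  S→B: FOLLOW(B) ⊇ FOLLOW(S) ⊇ {$}; new: +{$}
  S→c A: FOLLOW(A) ⊇ FOLLOW(S) ⊇ {$}; new: +{$}
  FOLLOW[S]={$}  FOLLOW[A]={$}  FOLLOW[B]={$,a}
pass 2: done
  FOLLOW[S]={$}  FOLLOW[A]={$}  FOLLOW[B]={$,a}

FOLLOW(B) = ["$", "a"]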